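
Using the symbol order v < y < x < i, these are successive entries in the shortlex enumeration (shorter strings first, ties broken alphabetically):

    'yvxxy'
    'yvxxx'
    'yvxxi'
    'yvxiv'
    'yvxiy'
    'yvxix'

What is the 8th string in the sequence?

yvivv

Continuing the enumeration 2 steps past yvxix: yvxix → yvxii → (answer).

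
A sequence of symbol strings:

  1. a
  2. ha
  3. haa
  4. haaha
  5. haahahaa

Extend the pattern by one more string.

haahahaahaaha

From term 3 onward, concatenate the last term with the second-to-last: ha·a = haa, haa·ha = haaha, …
The next term joins haahahaa and haaha.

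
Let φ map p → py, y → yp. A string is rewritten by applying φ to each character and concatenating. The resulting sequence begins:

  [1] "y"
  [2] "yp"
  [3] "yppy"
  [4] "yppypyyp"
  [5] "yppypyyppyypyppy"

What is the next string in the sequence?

yppypyyppyypyppypyypyppyyppypyyp

Replace each of the 16 characters of yppypyyppyypyppy in place — yp py py yp py yp yp py py yp yp py yp py py yp — and concatenate.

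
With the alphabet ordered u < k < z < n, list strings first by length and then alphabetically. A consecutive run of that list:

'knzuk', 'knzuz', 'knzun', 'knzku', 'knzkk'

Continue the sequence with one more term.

Treat knzkk as a base-4 numeral over the given alphabet and add one, carrying through any trailing n's.

knzkz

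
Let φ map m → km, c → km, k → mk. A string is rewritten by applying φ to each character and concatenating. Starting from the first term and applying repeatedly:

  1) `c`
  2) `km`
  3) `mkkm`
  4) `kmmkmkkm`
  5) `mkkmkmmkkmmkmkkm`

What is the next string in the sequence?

Applying the rule to each of the 16 symbols of mkkmkmmkkmmkmkkm gives the pieces km mk mk km mk km km mk mk km km mk km mk mk km, which concatenate to the answer.

kmmkmkkmmkkmkmmkmkkmkmmkkmmkmkkm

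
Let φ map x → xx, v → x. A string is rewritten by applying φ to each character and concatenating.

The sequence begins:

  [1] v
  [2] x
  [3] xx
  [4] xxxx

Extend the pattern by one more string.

xxxxxxxx

Rewriting each symbol of xxxx: x→xx, x→xx, x→xx, x→xx, which concatenates to xx xx xx xx.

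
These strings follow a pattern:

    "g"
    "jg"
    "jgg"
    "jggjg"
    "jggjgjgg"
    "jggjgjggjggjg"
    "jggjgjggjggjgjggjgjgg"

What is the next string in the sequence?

Each term (from the third on) is the previous term followed by the one before it: term 3 = jg·g = jgg.
So term 8 is jggjgjggjggjgjggjgjgg·jggjgjggjggjg.

jggjgjggjggjgjggjgjggjggjgjggjggjg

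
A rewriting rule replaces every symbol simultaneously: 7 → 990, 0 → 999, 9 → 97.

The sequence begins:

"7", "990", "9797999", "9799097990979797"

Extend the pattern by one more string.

979909797999979909797999979909799097990

φ(9799097990979797) expands symbol-by-symbol to 97 990 97 97 999 97 990 97 97 999 97 990 97 990 97 990; joining the 16 pieces gives the next term.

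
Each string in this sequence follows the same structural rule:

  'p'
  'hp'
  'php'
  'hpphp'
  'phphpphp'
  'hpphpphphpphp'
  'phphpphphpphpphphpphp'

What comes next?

From term 3 onward, concatenate the second-to-last term with the last: p·hp = php, hp·php = hpphp, …
The next term joins hpphpphphpphp and phphpphphpphpphphpphp.

hpphpphphpphpphphpphphpphpphphpphp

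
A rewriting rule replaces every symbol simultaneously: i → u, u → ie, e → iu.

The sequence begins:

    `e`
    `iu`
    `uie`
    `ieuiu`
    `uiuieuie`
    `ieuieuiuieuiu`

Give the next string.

Rewriting the 13 symbols of ieuieuiuieuiu one by one yields u iu ie u iu ie u ie u iu ie u ie; concatenated:

uiuieuiuieuieuiuieuie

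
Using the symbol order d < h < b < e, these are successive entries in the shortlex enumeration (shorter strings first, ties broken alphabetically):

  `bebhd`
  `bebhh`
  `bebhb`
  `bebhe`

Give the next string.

bebbd

Find the rightmost character of bebhe below e, bump it to the next letter, and reset everything to its right to d.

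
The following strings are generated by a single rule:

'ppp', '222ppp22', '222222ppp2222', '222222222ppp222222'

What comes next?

Every step adds 222 to the front and 22 to the end of the previous string.
Applying this once more to 222222222ppp222222:

222222222222ppp22222222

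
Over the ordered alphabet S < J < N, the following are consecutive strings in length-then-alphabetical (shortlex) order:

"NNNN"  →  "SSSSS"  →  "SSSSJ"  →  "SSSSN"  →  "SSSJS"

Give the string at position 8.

SSSNS

Stepping forward 3 times from SSSJS: SSSJS → SSSJJ → SSSJN, then the target.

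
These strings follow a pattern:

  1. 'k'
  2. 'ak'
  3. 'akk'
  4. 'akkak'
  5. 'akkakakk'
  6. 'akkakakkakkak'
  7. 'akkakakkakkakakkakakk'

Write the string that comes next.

Each term (from the third on) is the previous term followed by the one before it: term 3 = ak·k = akk.
The next term joins akkakakkakkakakkakakk and akkakakkakkak.

akkakakkakkakakkakakkakkakakkakkak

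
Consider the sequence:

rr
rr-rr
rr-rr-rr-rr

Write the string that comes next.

rr-rr-rr-rr-rr-rr-rr-rr

Every step duplicates the string with '-' between the halves.
So the next term is two copies of rr-rr-rr-rr with '-' between the halves.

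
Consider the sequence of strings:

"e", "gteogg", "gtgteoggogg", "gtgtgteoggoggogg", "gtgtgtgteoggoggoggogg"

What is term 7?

s(k+1) = gt·s(k)·ogg, so each term gains gt as a prefix and ogg as a suffix.
From gtgtgtgteoggoggoggogg, 2 further steps: gtgtgtgteoggoggoggogg → gtgtgtgtgteoggoggoggoggogg → (answer).

gtgtgtgtgtgteoggoggoggoggoggogg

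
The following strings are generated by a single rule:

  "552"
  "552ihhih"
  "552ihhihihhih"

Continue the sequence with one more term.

The strings grow by a fixed suffix ihhih each time.
Applying this once more to 552ihhihihhih:

552ihhihihhihihhih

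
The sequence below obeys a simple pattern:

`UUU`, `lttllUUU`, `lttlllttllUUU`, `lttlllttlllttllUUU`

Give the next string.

Each term is the previous one with lttll prepended.
One more step from lttlllttlllttllUUU gives the answer.

lttlllttlllttlllttllUUU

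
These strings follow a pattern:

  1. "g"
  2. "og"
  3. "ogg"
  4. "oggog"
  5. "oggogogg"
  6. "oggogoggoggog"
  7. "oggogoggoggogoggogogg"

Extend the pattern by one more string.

This is a Fibonacci-style word recurrence s(k) = s(k−1)·s(k−2): e.g. og·g = ogg.
So term 8 is oggogoggoggogoggogogg·oggogoggoggog.

oggogoggoggogoggogoggoggogoggoggog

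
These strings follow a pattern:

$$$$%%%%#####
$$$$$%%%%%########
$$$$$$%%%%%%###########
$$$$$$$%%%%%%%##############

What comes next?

Reading off run lengths: $ runs 4, 5, 6, 7; % runs 4, 5, 6, 7; # runs 5, 8, 11, 14 — each is linear in n, where the shown terms are n = 2, 3, 4, 5.
For the next term, n = 6, so the run lengths are 8, 8, 17.

$$$$$$$$%%%%%%%%#################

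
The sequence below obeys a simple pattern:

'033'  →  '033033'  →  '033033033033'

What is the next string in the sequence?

033033033033033033033033

s(k+1) = s(k)·s(k) — each term doubles the last.
One more doubling of 033033033033 gives the answer.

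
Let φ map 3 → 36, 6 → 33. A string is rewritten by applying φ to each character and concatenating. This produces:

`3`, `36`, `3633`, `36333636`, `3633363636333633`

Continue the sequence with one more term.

Replace each of the 16 characters of 3633363636333633 in place — 36 33 36 36 36 33 36 33 36 33 36 36 36 33 36 36 — and concatenate.

36333636363336333633363636333636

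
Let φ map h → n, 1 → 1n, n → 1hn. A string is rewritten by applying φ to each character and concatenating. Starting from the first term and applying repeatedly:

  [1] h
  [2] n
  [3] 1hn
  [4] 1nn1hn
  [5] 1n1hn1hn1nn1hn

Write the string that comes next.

φ(1n1hn1hn1nn1hn) expands symbol-by-symbol to 1n 1hn 1n n 1hn 1n n 1hn 1n 1hn 1hn 1n n 1hn; joining the 14 pieces gives the next term.

1n1hn1nn1hn1nn1hn1n1hn1hn1nn1hn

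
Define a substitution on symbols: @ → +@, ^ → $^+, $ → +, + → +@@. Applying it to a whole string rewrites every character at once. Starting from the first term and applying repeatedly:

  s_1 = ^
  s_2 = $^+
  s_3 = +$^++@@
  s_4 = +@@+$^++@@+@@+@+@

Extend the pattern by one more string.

φ(+@@+$^++@@+@@+@+@) expands symbol-by-symbol to +@@ +@ +@ +@@ + $^+ +@@ +@@ +@ +@ +@@ +@ +@ +@@ +@ +@@ +@; joining the 17 pieces gives the next term.

+@@+@+@+@@+$^++@@+@@+@+@+@@+@+@+@@+@+@@+@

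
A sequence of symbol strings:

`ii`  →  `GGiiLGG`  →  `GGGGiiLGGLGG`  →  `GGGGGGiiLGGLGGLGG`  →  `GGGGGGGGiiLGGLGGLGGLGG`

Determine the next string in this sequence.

s(k+1) = GG·s(k)·LGG, so each term gains GG as a prefix and LGG as a suffix.
So the next term is GG·GGGGGGGGiiLGGLGGLGGLGG·LGG.

GGGGGGGGGGiiLGGLGGLGGLGGLGG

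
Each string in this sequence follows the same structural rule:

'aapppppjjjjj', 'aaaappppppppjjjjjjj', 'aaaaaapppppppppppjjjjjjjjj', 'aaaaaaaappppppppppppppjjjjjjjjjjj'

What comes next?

aaaaaaaaaapppppppppppppppppjjjjjjjjjjjjj

The n-th term is 2n a's then 3n+2 p's then 2n+3 j's (n = 1, 2, …).
For the next term, n = 5, so the run lengths are 10, 17, 13.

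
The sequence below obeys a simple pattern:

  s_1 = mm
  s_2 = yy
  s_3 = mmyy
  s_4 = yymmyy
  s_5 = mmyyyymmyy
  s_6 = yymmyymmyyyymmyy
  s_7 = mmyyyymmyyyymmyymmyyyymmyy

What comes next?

From term 3 onward, concatenate the second-to-last term with the last: mm·yy = mmyy, yy·mmyy = yymmyy, …
So term 8 is yymmyymmyyyymmyy·mmyyyymmyyyymmyymmyyyymmyy.

yymmyymmyyyymmyymmyyyymmyyyymmyymmyyyymmyy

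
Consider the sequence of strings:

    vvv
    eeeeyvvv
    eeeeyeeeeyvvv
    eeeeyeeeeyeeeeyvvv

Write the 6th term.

Every step adds eeeey at the front: s(k+1) = eeeey·s(k).
From eeeeyeeeeyeeeeyvvv, 2 further steps: eeeeyeeeeyeeeeyvvv → eeeeyeeeeyeeeeyeeeeyvvv → (answer).

eeeeyeeeeyeeeeyeeeeyeeeeyvvv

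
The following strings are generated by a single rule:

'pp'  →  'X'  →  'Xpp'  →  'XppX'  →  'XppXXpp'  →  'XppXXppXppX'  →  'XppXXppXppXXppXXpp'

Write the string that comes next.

From term 3 onward, concatenate the last term with the second-to-last: X·pp = Xpp, Xpp·X = XppX, …
So term 8 is XppXXppXppXXppXXpp·XppXXppXppX.

XppXXppXppXXppXXppXppXXppXppX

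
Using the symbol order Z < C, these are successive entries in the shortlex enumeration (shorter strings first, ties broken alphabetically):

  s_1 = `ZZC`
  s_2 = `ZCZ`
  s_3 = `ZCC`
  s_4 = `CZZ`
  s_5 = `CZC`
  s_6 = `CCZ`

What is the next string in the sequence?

CCC

Treat CCZ as a base-2 numeral over the given alphabet and add one, carrying through any trailing C's.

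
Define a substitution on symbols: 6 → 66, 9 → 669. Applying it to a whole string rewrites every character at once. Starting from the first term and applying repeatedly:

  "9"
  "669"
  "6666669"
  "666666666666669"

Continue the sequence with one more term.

Rewriting the 15 symbols of 666666666666669 one by one yields 66 66 66 66 66 66 66 66 66 66 66 66 66 66 669; concatenated:

6666666666666666666666666666669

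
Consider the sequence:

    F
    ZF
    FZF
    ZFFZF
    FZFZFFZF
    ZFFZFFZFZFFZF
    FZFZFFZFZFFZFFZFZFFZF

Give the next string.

From term 3 onward, concatenate the second-to-last term with the last: F·ZF = FZF, ZF·FZF = ZFFZF, …
So term 8 is ZFFZFFZFZFFZF·FZFZFFZFZFFZFFZFZFFZF.

ZFFZFFZFZFFZFFZFZFFZFZFFZFFZFZFFZF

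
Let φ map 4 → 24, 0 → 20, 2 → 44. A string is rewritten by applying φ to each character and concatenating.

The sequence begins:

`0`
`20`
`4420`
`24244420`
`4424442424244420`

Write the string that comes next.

Replace each of the 16 characters of 4424442424244420 in place — 24 24 44 24 24 24 44 24 44 24 44 24 24 24 44 20 — and concatenate.

24244424242444244424442424244420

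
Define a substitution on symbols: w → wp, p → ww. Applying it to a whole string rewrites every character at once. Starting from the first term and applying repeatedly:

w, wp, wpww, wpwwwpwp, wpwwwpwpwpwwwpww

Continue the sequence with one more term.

Applying the rule to each of the 16 symbols of wpwwwpwpwpwwwpww gives the pieces wp ww wp wp wp ww wp ww wp ww wp wp wp ww wp wp, which concatenate to the answer.

wpwwwpwpwpwwwpwwwpwwwpwpwpwwwpwp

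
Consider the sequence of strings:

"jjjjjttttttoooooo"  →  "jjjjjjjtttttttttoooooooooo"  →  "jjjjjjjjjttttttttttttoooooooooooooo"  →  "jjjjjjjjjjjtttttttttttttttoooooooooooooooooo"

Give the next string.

Each string has the form j^{2n+1} t^{3n} o^{4n-2}, where the shown terms are n = 2, 3, 4, 5.
Setting n = 6 gives 13, 18, 22 characters in each block.

jjjjjjjjjjjjjttttttttttttttttttoooooooooooooooooooooo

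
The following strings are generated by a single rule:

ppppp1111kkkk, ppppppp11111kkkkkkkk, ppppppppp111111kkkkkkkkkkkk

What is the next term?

Each string has the form p^{2n+3} 1^{n+3} k^{4n} (n = 1, 2, …).
For the next term, n = 4, so the run lengths are 11, 7, 16.

ppppppppppp1111111kkkkkkkkkkkkkkkk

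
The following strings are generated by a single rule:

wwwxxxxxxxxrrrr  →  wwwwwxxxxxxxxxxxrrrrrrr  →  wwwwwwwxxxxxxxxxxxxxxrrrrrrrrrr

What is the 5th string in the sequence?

wwwwwwwwwwwxxxxxxxxxxxxxxxxxxxxrrrrrrrrrrrrrrrr

The n-th term is 2n-1 w's then 3n+2 x's then 3n-2 r's, where the shown terms are n = 2, 3, 4.
For term 5, n = 6, so the run lengths are 11, 20, 16.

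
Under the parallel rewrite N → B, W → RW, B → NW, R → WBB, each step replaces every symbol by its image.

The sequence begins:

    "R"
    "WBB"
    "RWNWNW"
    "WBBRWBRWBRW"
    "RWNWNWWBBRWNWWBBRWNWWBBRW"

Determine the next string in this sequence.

Rewriting the 25 symbols of RWNWNWWBBRWNWWBBRWNWWBBRW one by one yields WBB RW B RW B RW RW NW NW WBB RW B RW RW NW NW WBB RW B RW RW NW NW WBB RW; concatenated:

WBBRWBRWBRWRWNWNWWBBRWBRWRWNWNWWBBRWBRWRWNWNWWBBRW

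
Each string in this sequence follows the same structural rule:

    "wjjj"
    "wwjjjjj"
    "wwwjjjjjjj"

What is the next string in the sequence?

Each string has the form w^{n} j^{2n+1} (n = 1, 2, …).
Setting n = 4 gives 4, 9 characters in each block.

wwwwjjjjjjjjj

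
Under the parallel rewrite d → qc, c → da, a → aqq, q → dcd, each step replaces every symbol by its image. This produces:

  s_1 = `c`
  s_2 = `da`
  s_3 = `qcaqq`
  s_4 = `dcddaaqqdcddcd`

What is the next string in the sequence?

Applying the rule to each of the 14 symbols of dcddaaqqdcddcd gives the pieces qc da qc qc aqq aqq dcd dcd qc da qc qc da qc, which concatenate to the answer.

qcdaqcqcaqqaqqdcddcdqcdaqcqcdaqc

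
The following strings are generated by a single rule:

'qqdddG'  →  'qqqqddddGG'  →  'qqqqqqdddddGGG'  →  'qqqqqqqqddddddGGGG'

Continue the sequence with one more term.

qqqqqqqqqqdddddddGGGGG

The n-th term is 2n q's then n+2 d's then n G's (n = 1, 2, …).
For the next term, n = 5, so the run lengths are 10, 7, 5.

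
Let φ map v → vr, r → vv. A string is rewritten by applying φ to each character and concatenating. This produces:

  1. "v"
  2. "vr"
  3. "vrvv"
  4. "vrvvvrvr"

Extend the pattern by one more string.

Rewriting each symbol of vrvvvrvr: v→vr, r→vv, v→vr, v→vr, v→vr, r→vv, v→vr, r→vv, which concatenates to vr vv vr vr vr vv vr vv.

vrvvvrvrvrvvvrvv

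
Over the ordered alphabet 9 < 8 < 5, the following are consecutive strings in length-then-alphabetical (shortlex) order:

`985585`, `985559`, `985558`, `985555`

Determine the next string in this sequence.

959999

Find the rightmost character of 985555 below 5, bump it to the next letter, and reset everything to its right to 9.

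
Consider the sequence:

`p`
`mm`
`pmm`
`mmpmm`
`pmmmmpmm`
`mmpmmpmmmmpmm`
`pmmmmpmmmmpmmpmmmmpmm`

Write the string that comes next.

mmpmmpmmmmpmmpmmmmpmmmmpmmpmmmmpmm

Each term (from the third on) is the two preceding terms concatenated in order: term 3 = p·mm = pmm.
Continuing: mmpmmpmmmmpmm · pmmmmpmmmmpmmpmmmmpmm gives term 8.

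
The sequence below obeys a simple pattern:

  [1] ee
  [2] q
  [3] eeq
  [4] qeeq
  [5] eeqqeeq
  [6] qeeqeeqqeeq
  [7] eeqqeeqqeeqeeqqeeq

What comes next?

From term 3 onward, concatenate the second-to-last term with the last: ee·q = eeq, q·eeq = qeeq, …
So term 8 is qeeqeeqqeeq·eeqqeeqqeeqeeqqeeq.

qeeqeeqqeeqeeqqeeqqeeqeeqqeeq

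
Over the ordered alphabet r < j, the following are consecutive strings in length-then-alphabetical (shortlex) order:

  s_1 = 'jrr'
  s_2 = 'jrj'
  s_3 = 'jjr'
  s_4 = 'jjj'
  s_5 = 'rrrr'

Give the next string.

rrrj

The successor of rrrr increments the rightmost position that isn't already j and resets every position after it to r.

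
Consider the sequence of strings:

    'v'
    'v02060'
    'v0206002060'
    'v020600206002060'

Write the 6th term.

Every step adds 02060 to the end: s(k+1) = s(k)·02060.
From v020600206002060, 2 further steps: v020600206002060 → v02060020600206002060 → (answer).

v0206002060020600206002060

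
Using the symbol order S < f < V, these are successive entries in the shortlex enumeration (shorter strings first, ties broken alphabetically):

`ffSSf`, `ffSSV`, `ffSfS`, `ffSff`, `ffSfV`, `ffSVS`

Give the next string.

ffSVf

Treat ffSVS as a base-3 numeral over the given alphabet and add one, carrying through any trailing V's.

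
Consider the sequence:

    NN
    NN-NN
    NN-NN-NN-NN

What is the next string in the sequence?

Every step duplicates the string with '-' between the halves.
So the next term is two copies of NN-NN-NN-NN with '-' between the halves.

NN-NN-NN-NN-NN-NN-NN-NN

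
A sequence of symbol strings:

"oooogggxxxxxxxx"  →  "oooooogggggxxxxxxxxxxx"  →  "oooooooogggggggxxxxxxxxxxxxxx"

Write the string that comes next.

oooooooooogggggggggxxxxxxxxxxxxxxxxx

Reading off run lengths: o runs 4, 6, 8; g runs 3, 5, 7; x runs 8, 11, 14 — each is linear in n, where the shown terms are n = 2, 3, 4.
Setting n = 5 gives 10, 9, 17 characters in each block.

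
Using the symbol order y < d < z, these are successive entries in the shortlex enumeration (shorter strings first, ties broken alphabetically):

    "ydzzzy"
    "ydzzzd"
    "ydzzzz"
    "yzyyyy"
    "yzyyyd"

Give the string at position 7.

Stepping forward 2 times from yzyyyd: yzyyyd → yzyyyz, then the target.

yzyydy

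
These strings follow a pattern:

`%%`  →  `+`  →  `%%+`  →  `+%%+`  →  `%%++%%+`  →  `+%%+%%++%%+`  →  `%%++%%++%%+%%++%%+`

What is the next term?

From term 3 onward, concatenate the second-to-last term with the last: %%·+ = %%+, +·%%+ = +%%+, …
Continuing: +%%+%%++%%+ · %%++%%++%%+%%++%%+ gives term 8.

+%%+%%++%%+%%++%%++%%+%%++%%+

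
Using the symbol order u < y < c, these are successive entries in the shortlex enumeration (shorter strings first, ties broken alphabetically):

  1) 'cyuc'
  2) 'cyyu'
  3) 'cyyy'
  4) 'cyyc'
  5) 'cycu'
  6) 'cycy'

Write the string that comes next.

cycc

Find the rightmost character of cycy below c, bump it to the next letter, and reset everything to its right to u.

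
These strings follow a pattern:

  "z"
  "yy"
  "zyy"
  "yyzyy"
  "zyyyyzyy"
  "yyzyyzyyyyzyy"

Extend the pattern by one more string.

This is a Fibonacci-style word recurrence s(k) = s(k−2)·s(k−1): e.g. z·yy = zyy.
The next term joins zyyyyzyy and yyzyyzyyyyzyy.

zyyyyzyyyyzyyzyyyyzyy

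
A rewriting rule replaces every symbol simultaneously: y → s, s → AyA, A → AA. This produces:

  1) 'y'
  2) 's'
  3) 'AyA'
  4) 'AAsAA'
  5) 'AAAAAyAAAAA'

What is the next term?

Expanding AAAAAyAAAAA: A→AA, A→AA, A→AA, A→AA, A→AA, y→s, A→AA, A→AA, A→AA, A→AA, A→AA. Concatenated: AA AA AA AA AA s AA AA AA AA AA.

AAAAAAAAAAsAAAAAAAAAA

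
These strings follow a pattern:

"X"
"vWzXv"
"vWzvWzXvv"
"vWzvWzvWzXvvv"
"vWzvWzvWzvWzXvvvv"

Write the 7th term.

vWzvWzvWzvWzvWzvWzXvvvvvv

s(k+1) = vWz·s(k)·v, so each term gains vWz as a prefix and v as a suffix.
From vWzvWzvWzvWzXvvvv, 2 further steps: vWzvWzvWzvWzXvvvv → vWzvWzvWzvWzvWzXvvvvv → (answer).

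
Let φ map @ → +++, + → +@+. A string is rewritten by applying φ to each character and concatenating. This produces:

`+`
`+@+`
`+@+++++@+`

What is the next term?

+@+++++@++@++@++@++@+++++@+

Expanding +@+++++@+: +→+@+, @→+++, +→+@+, +→+@+, +→+@+, +→+@+, +→+@+, @→+++, +→+@+. Concatenated: +@+ +++ +@+ +@+ +@+ +@+ +@+ +++ +@+.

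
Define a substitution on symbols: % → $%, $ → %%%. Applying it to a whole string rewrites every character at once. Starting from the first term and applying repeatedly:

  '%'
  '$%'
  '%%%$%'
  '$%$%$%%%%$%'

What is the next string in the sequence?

%%%$%%%%$%%%%$%$%$%$%%%%$%

Expanding $%$%$%%%%$%: $→%%%, %→$%, $→%%%, %→$%, $→%%%, %→$%, %→$%, %→$%, %→$%, $→%%%, %→$%. Concatenated: %%% $% %%% $% %%% $% $% $% $% %%% $%.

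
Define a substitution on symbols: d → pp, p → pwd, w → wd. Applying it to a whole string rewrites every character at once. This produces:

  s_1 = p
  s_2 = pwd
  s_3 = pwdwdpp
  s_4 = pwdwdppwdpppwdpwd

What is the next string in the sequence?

φ(pwdwdppwdpppwdpwd) expands symbol-by-symbol to pwd wd pp wd pp pwd pwd wd pp pwd pwd pwd wd pp pwd wd pp; joining the 17 pieces gives the next term.

pwdwdppwdpppwdpwdwdpppwdpwdpwdwdpppwdwdpp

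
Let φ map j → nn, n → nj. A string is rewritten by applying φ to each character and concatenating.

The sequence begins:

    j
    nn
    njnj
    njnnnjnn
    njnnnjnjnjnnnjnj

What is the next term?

Applying the rule to each of the 16 symbols of njnnnjnjnjnnnjnj gives the pieces nj nn nj nj nj nn nj nn nj nn nj nj nj nn nj nn, which concatenate to the answer.

njnnnjnjnjnnnjnnnjnnnjnjnjnnnjnn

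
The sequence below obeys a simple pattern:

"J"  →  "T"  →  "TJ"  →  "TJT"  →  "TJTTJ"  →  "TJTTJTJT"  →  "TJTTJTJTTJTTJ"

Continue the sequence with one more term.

TJTTJTJTTJTTJTJTTJTJT

Each term (from the third on) is the previous term followed by the one before it: term 3 = T·J = TJ.
Continuing: TJTTJTJTTJTTJ · TJTTJTJT gives term 8.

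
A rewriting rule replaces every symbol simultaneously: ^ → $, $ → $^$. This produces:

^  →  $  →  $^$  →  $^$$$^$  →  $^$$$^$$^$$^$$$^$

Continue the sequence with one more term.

Replace each of the 17 characters of $^$$$^$$^$$^$$$^$ in place — $^$ $ $^$ $^$ $^$ $ $^$ $^$ $ $^$ $^$ $ $^$ $^$ $^$ $ $^$ — and concatenate.

$^$$$^$$^$$^$$$^$$^$$$^$$^$$$^$$^$$^$$$^$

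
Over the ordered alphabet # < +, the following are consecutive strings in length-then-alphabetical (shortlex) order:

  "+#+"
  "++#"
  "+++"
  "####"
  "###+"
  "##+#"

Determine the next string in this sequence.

##++

The successor of ##+# increments the rightmost position that isn't already + and resets every position after it to #.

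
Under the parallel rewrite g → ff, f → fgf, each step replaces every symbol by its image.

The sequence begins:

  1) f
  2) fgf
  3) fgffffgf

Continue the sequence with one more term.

fgffffgffgffgffgffffgf

Rewriting each symbol of fgffffgf: f→fgf, g→ff, f→fgf, f→fgf, f→fgf, f→fgf, g→ff, f→fgf, which concatenates to fgf ff fgf fgf fgf fgf ff fgf.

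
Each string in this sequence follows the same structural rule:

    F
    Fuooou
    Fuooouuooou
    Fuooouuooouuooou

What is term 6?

Fuooouuooouuooouuooouuooou

Every step adds uooou to the end: s(k+1) = s(k)·uooou.
From Fuooouuooouuooou, 2 further steps: Fuooouuooouuooou → Fuooouuooouuooouuooou → (answer).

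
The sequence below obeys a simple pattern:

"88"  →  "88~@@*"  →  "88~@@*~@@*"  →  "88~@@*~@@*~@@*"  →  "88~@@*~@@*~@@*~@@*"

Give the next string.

Every step adds ~@@* to the end: s(k+1) = s(k)·~@@*.
One more step from 88~@@*~@@*~@@*~@@* gives the answer.

88~@@*~@@*~@@*~@@*~@@*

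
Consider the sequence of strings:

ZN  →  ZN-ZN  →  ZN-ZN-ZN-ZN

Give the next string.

ZN-ZN-ZN-ZN-ZN-ZN-ZN-ZN

Each string is two copies of the previous one joined by '-'.
One more doubling of ZN-ZN-ZN-ZN gives the answer.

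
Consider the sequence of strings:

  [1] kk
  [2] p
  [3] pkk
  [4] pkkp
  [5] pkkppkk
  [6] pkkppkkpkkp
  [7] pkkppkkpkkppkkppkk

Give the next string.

pkkppkkpkkppkkppkkpkkppkkpkkp

This is a Fibonacci-style word recurrence s(k) = s(k−1)·s(k−2): e.g. p·kk = pkk.
The next term joins pkkppkkpkkppkkppkk and pkkppkkpkkp.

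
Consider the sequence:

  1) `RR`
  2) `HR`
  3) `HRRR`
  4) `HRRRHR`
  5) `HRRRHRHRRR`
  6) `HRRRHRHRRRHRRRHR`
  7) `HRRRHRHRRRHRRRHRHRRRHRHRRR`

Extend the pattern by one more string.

HRRRHRHRRRHRRRHRHRRRHRHRRRHRRRHRHRRRHRRRHR

From term 3 onward, concatenate the last term with the second-to-last: HR·RR = HRRR, HRRR·HR = HRRRHR, …
The next term joins HRRRHRHRRRHRRRHRHRRRHRHRRR and HRRRHRHRRRHRRRHR.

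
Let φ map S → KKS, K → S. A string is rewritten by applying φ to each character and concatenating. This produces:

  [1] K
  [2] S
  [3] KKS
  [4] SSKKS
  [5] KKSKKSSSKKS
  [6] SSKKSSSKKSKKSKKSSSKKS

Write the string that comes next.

KKSKKSSSKKSKKSKKSSSKKSSSKKSSSKKSKKSKKSSSKKS

Applying the rule to each of the 21 symbols of SSKKSSSKKSKKSKKSSSKKS gives the pieces KKS KKS S S KKS KKS KKS S S KKS S S KKS S S KKS KKS KKS S S KKS, which concatenate to the answer.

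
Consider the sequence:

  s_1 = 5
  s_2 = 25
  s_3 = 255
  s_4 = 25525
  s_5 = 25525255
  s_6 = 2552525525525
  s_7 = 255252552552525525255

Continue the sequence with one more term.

Each term (from the third on) is the previous term followed by the one before it: term 3 = 25·5 = 255.
Continuing: 255252552552525525255 · 2552525525525 gives term 8.

2552525525525255252552552525525525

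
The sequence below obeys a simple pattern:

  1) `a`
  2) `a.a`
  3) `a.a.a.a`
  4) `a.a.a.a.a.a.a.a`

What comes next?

a.a.a.a.a.a.a.a.a.a.a.a.a.a.a.a

Each string is two copies of the previous one joined by '.'.
One more doubling of a.a.a.a.a.a.a.a gives the answer.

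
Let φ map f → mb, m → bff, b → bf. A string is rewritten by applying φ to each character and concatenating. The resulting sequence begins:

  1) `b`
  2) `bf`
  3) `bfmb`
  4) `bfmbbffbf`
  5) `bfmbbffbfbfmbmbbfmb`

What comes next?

Applying the rule to each of the 19 symbols of bfmbbffbfbfmbmbbfmb gives the pieces bf mb bff bf bf mb mb bf mb bf mb bff bf bff bf bf mb bff bf, which concatenate to the answer.

bfmbbffbfbfmbmbbfmbbfmbbffbfbffbfbfmbbffbf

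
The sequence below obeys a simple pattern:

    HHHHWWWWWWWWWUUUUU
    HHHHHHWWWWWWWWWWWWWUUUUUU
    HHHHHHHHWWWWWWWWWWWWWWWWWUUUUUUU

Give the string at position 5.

HHHHHHHHHHHHWWWWWWWWWWWWWWWWWWWWWWWWWUUUUUUUUU

Reading off run lengths: H runs 4, 6, 8; W runs 9, 13, 17; U runs 5, 6, 7 — each is linear in n, where the shown terms are n = 2, 3, 4.
At n = 6 the blocks have lengths 12, 25, 9.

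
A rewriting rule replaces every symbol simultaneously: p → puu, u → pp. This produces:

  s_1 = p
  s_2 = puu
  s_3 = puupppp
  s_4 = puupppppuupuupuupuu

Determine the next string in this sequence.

puupppppuupuupuupuupuupppppuupppppuupppppuupppp

φ(puupppppuupuupuupuu) expands symbol-by-symbol to puu pp pp puu puu puu puu puu pp pp puu pp pp puu pp pp puu pp pp; joining the 19 pieces gives the next term.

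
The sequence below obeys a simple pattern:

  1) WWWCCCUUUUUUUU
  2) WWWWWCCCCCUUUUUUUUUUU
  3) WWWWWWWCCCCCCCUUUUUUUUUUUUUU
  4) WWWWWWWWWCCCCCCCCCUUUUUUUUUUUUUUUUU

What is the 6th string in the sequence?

WWWWWWWWWWWWWCCCCCCCCCCCCCUUUUUUUUUUUUUUUUUUUUUUU

The n-th term is 2n-1 W's then 2n-1 C's then 3n+2 U's, where the shown terms are n = 2, 3, 4, 5.
At n = 7 the blocks have lengths 13, 13, 23.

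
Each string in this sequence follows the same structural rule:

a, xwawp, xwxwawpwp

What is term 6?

xwxwxwxwxwawpwpwpwpwp

s(k+1) = xw·s(k)·wp, so each term gains xw as a prefix and wp as a suffix.
From xwxwawpwp, 3 further steps: xwxwawpwp → xwxwxwawpwpwp → xwxwxwxwawpwpwpwp → (answer).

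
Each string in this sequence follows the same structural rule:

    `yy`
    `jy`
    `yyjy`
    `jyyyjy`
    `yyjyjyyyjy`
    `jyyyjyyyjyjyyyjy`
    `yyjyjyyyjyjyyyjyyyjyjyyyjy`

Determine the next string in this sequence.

jyyyjyyyjyjyyyjyyyjyjyyyjyjyyyjyyyjyjyyyjy

From term 3 onward, concatenate the second-to-last term with the last: yy·jy = yyjy, jy·yyjy = jyyyjy, …
Continuing: jyyyjyyyjyjyyyjy · yyjyjyyyjyjyyyjyyyjyjyyyjy gives term 8.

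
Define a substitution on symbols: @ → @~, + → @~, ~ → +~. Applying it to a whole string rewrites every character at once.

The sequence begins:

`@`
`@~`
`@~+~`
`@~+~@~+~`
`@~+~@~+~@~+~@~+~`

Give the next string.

Rewriting the 16 symbols of @~+~@~+~@~+~@~+~ one by one yields @~ +~ @~ +~ @~ +~ @~ +~ @~ +~ @~ +~ @~ +~ @~ +~; concatenated:

@~+~@~+~@~+~@~+~@~+~@~+~@~+~@~+~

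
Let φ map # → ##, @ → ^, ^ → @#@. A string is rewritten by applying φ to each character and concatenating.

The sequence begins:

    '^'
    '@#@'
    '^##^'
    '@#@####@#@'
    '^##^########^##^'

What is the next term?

@#@####@#@################@#@####@#@

Replace each of the 16 characters of ^##^########^##^ in place — @#@ ## ## @#@ ## ## ## ## ## ## ## ## @#@ ## ## @#@ — and concatenate.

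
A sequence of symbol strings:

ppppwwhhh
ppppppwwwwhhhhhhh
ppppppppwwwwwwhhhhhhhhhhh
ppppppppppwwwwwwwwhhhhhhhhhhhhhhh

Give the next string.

Term n consists of 2n+2 p's, followed by 2n w's, followed by 4n-1 h's (n = 1, 2, …).
At n = 5 the blocks have lengths 12, 10, 19.

ppppppppppppwwwwwwwwwwhhhhhhhhhhhhhhhhhhh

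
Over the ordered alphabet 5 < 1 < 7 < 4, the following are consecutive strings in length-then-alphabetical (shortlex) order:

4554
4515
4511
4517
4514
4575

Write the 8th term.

Advancing 2 positions from 4575 through 4575 → 4571 reaches term 8.

4577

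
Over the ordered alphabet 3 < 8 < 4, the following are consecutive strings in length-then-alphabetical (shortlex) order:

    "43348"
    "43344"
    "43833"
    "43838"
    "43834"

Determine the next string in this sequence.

Find the rightmost character of 43834 below 4, bump it to the next letter, and reset everything to its right to 3.

43883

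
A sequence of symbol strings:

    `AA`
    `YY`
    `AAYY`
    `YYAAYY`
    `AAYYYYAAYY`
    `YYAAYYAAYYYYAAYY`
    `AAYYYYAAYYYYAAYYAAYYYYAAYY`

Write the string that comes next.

YYAAYYAAYYYYAAYYAAYYYYAAYYYYAAYYAAYYYYAAYY

From term 3 onward, concatenate the second-to-last term with the last: AA·YY = AAYY, YY·AAYY = YYAAYY, …
The next term joins YYAAYYAAYYYYAAYY and AAYYYYAAYYYYAAYYAAYYYYAAYY.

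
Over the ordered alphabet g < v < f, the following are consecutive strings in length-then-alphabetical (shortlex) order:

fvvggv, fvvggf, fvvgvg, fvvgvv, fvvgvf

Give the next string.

fvvgfg

The successor of fvvgvf increments the rightmost position that isn't already f and resets every position after it to g.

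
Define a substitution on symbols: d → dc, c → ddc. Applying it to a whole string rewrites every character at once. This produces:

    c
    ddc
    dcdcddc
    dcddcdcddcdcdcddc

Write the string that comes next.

dcddcdcdcddcdcddcdcdcddcdcddcdcddcdcdcddc

φ(dcddcdcddcdcdcddc) expands symbol-by-symbol to dc ddc dc dc ddc dc ddc dc dc ddc dc ddc dc ddc dc dc ddc; joining the 17 pieces gives the next term.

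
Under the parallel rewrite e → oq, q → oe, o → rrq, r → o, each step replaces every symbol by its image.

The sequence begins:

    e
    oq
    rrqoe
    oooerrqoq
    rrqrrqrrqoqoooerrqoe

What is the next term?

φ(rrqrrqrrqoqoooerrqoe) expands symbol-by-symbol to o o oe o o oe o o oe rrq oe rrq rrq rrq oq o o oe rrq oq; joining the 20 pieces gives the next term.

oooeoooeoooerrqoerrqrrqrrqoqoooerrqoq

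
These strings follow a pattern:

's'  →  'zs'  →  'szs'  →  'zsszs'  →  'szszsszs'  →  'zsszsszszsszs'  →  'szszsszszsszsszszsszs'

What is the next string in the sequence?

zsszsszszsszsszszsszszsszsszszsszs

Each term (from the third on) is the two preceding terms concatenated in order: term 3 = s·zs = szs.
The next term joins zsszsszszsszs and szszsszszsszsszszsszs.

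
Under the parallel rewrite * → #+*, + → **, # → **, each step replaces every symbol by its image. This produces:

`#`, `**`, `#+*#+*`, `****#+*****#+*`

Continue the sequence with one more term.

Replace each of the 14 characters of ****#+*****#+* in place — #+* #+* #+* #+* ** ** #+* #+* #+* #+* #+* ** ** #+* — and concatenate.

#+*#+*#+*#+*****#+*#+*#+*#+*#+*****#+*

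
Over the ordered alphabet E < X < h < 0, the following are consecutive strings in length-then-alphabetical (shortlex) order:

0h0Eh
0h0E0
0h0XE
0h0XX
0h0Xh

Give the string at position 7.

Advancing 2 positions from 0h0Xh through 0h0Xh → 0h0X0 reaches term 7.

0h0hE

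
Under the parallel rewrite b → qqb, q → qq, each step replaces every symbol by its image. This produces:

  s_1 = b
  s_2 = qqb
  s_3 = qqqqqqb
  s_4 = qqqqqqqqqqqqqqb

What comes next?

qqqqqqqqqqqqqqqqqqqqqqqqqqqqqqb

Replace each of the 15 characters of qqqqqqqqqqqqqqb in place — qq qq qq qq qq qq qq qq qq qq qq qq qq qq qqb — and concatenate.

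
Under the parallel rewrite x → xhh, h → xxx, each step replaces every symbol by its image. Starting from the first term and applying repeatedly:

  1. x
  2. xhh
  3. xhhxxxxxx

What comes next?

xhhxxxxxxxhhxhhxhhxhhxhhxhh

Rewriting each symbol of xhhxxxxxx: x→xhh, h→xxx, h→xxx, x→xhh, x→xhh, x→xhh, x→xhh, x→xhh, x→xhh, which concatenates to xhh xxx xxx xhh xhh xhh xhh xhh xhh.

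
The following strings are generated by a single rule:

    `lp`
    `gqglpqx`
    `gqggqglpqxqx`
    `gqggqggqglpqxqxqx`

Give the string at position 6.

gqggqggqggqggqglpqxqxqxqxqx

s(k+1) = gqg·s(k)·qx, so each term gains gqg as a prefix and qx as a suffix.
From gqggqggqglpqxqxqx, 2 further steps: gqggqggqglpqxqxqx → gqggqggqggqglpqxqxqxqx → (answer).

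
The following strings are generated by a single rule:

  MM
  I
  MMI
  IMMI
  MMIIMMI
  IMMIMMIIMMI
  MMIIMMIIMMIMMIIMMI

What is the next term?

IMMIMMIIMMIMMIIMMIIMMIMMIIMMI

This is a Fibonacci-style word recurrence s(k) = s(k−2)·s(k−1): e.g. MM·I = MMI.
Continuing: IMMIMMIIMMI · MMIIMMIIMMIMMIIMMI gives term 8.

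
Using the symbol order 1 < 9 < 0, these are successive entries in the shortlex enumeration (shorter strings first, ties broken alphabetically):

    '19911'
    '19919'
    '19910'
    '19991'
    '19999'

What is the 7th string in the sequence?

Continuing the enumeration 2 steps past 19999: 19999 → 19990 → (answer).

19901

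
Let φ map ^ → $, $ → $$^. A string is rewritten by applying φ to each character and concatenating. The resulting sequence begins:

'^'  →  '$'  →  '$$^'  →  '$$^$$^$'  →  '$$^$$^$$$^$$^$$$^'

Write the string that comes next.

φ($$^$$^$$$^$$^$$$^) expands symbol-by-symbol to $$^ $$^ $ $$^ $$^ $ $$^ $$^ $$^ $ $$^ $$^ $ $$^ $$^ $$^ $; joining the 17 pieces gives the next term.

$$^$$^$$$^$$^$$$^$$^$$^$$$^$$^$$$^$$^$$^$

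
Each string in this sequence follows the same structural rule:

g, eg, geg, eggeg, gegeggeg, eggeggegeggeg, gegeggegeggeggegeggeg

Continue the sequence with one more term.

From term 3 onward, concatenate the second-to-last term with the last: g·eg = geg, eg·geg = eggeg, …
So term 8 is eggeggegeggeg·gegeggegeggeggegeggeg.

eggeggegeggeggegeggegeggeggegeggeg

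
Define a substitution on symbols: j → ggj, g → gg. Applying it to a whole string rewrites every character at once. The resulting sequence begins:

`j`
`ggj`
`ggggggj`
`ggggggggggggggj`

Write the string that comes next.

ggggggggggggggggggggggggggggggj

Applying the rule to each of the 15 symbols of ggggggggggggggj gives the pieces gg gg gg gg gg gg gg gg gg gg gg gg gg gg ggj, which concatenate to the answer.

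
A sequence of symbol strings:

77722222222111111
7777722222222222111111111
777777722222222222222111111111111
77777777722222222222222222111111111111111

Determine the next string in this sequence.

The n-th term is 2n-1 7's then 3n+2 2's then 3n 1's, where the shown terms are n = 2, 3, 4, 5.
At n = 6 the blocks have lengths 11, 20, 18.

7777777777722222222222222222222111111111111111111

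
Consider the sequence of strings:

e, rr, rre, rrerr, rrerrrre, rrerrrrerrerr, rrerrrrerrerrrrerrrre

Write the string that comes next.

rrerrrrerrerrrrerrrrerrerrrrerrerr

From term 3 onward, concatenate the last term with the second-to-last: rr·e = rre, rre·rr = rrerr, …
Continuing: rrerrrrerrerrrrerrrre · rrerrrrerrerr gives term 8.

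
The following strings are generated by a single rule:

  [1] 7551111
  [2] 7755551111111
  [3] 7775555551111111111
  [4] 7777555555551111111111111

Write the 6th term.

7777775555555555551111111111111111111

Reading off run lengths: 7 runs 1, 2, 3, 4; 5 runs 2, 4, 6, 8; 1 runs 4, 7, 10, 13 — each is linear in n (n = 1, 2, …).
At n = 6 the blocks have lengths 6, 12, 19.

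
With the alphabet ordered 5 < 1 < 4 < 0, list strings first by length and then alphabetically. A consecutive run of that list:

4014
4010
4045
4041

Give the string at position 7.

4005

Continuing the enumeration 3 steps past 4041: 4041 → 4044 → 4040 → (answer).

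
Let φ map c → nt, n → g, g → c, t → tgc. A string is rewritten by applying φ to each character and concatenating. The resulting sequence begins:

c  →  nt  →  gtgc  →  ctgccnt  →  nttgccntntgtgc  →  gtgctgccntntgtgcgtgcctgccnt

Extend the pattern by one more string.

Rewriting the 27 symbols of gtgctgccntntgtgcgtgcctgccnt one by one yields c tgc c nt tgc c nt nt g tgc g tgc c tgc c nt c tgc c nt nt tgc c nt nt g tgc; concatenated:

ctgccnttgccntntgtgcgtgcctgccntctgccntnttgccntntgtgc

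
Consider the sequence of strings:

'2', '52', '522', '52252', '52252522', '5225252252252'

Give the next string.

522525225225252252522

Each term (from the third on) is the previous term followed by the one before it: term 3 = 52·2 = 522.
So term 7 is 5225252252252·52252522.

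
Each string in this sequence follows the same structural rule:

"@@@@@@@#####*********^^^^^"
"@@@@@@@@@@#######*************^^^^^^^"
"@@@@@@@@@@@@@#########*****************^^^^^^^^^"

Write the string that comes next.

Reading off run lengths: @ runs 7, 10, 13; # runs 5, 7, 9; * runs 9, 13, 17; ^ runs 5, 7, 9 — each is linear in n, where the shown terms are n = 2, 3, 4.
For the next term, n = 5, so the run lengths are 16, 11, 21, 11.

@@@@@@@@@@@@@@@@###########*********************^^^^^^^^^^^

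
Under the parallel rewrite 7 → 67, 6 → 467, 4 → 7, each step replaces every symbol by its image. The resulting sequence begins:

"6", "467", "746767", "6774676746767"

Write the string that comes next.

46767677467674676774676746767

Applying the rule to each of the 13 symbols of 6774676746767 gives the pieces 467 67 67 7 467 67 467 67 7 467 67 467 67, which concatenate to the answer.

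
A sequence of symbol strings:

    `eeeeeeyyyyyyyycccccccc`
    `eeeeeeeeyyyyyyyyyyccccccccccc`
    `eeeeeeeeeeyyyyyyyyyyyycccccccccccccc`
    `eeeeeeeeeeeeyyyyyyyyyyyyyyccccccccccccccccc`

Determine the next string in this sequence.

The n-th term is 2n e's then 2n+2 y's then 3n-1 c's, where the shown terms are n = 3, 4, 5, 6.
Setting n = 7 gives 14, 16, 20 characters in each block.

eeeeeeeeeeeeeeyyyyyyyyyyyyyyyycccccccccccccccccccc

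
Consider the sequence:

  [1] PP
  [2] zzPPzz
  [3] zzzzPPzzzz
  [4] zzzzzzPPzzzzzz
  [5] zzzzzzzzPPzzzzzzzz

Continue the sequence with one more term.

s(k+1) = zz·s(k)·zz, so each term gains zz as a prefix and zz as a suffix.
One more step from zzzzzzzzPPzzzzzzzz gives the answer.

zzzzzzzzzzPPzzzzzzzzzz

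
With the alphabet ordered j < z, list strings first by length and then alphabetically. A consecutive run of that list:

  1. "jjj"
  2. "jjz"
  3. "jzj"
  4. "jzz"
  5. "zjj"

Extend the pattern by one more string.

The successor of zjj increments the rightmost position that isn't already z and resets every position after it to j.

zjz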